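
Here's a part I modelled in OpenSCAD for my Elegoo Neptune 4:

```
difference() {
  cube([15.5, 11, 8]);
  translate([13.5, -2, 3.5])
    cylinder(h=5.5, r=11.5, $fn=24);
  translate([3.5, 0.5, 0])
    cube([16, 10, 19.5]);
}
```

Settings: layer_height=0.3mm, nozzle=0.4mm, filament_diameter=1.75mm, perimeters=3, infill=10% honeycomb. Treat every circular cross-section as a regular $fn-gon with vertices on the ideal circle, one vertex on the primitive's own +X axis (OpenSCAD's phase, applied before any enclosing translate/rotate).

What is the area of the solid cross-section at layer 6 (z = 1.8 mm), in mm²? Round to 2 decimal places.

50.50 mm²

At z = 1.8 mm: the cube is present — its section is the full 15.5×11 rectangle (area 170.50 mm²); the cylinder at (13.5, -2) is not intersected at this z (z outside [3.5, 9]); the cube at (3.5, 0.5) (footprint 16×10) is included at this height (area 160.00 mm²); Taking the first minus the rest: starting from the 15.5×11 cube (170.50 mm²), the 16×10 cube at (3.5, 0.5) partially overlaps it — only the 120.00 mm² overlap (of its 160.00 mm²) is removed, clipping the outline — area = 50.50 mm². Overall, the cross-section is a single solid region. Net area = 50.50 mm².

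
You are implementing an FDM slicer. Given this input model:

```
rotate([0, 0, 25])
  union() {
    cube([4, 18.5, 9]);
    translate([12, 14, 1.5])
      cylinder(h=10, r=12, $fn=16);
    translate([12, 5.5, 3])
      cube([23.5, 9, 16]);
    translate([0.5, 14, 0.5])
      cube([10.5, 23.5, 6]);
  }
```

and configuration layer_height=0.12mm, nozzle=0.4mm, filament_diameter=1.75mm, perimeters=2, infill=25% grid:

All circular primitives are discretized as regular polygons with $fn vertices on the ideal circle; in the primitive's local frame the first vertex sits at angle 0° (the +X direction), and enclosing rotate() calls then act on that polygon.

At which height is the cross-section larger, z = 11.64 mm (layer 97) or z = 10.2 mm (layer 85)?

layer 85 (z = 10.2 mm)

Layer 97 (z = 11.64): the cube is not intersected at this z (z outside [0, 9]); the cylinder at (12, 14) is not intersected at this z (z outside [1.5, 11.5]); the cube at (12, 5.5) (footprint 23.5×9) is included at this height (area 211.50 mm²); the cube at (0.5, 14) does not reach this height (z outside [0.5, 6.5]); Merging all regions: only the 23.5×9 cube at (12, 5.5) is present, so the union is just that shape — area = 211.50 mm²; (rotated 25° about Z; rotation is an isometry so areas/perimeters/island counts are preserved). So its area = 211.50 mm². Layer 85 (z = 10.2): the cube does not reach this height (z outside [0, 9]); the r=12 cylinder at (12, 14) contributes a regular 16-gon of circumradius 12 (area = (16/2)·12.000²·sin(360°/16) = 440.85 mm²); the cube at (12, 5.5) is present — its section is the full 23.5×9 rectangle (area 211.50 mm²); the cube at (0.5, 14) is absent (z outside [0.5, 6.5]); Merging all regions: the regions partially overlap — summed areas 652.35 mm² minus the doubly-counted overlap 97.21 mm² gives 555.15 mm² — area = 555.15 mm²; (rotated 25° about Z; rotation is an isometry so areas/perimeters/island counts are preserved). So its area = 555.15 mm². Layer 85 is larger (555.15 vs 211.50 mm²).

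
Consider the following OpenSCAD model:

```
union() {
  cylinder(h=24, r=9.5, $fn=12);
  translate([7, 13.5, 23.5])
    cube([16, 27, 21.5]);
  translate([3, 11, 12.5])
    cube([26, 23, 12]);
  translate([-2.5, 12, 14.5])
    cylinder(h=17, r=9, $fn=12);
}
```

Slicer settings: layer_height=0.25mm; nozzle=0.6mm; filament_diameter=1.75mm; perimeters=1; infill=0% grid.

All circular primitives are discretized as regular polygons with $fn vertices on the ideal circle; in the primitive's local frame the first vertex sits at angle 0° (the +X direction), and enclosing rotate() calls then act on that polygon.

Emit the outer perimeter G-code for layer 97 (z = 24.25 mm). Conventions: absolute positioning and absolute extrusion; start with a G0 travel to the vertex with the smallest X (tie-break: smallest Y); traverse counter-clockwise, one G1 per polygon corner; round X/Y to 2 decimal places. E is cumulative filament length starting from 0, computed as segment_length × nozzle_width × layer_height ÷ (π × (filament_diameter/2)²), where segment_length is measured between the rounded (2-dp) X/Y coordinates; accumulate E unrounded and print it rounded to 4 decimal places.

At z = 24.25 mm: the cylinder is not intersected at this z (z outside [0, 24]); the cube at (7, 13.5) is present — its section is the full 16×27 rectangle; the cube at (3, 11) is present — its section is the full 26×23 rectangle; the cylinder at (-2.5, 12): section is a regular 12-gon, circumradius r=9; Taking the union: the regions partially overlap (shared area 347.03 mm²), so overlapping operands fuse into one piece — 1 connected region. The outline is a single polygon with 19 vertices. Extrusion per mm of travel: 0.6 × 0.25 / (π × 0.875²) = 0.062363. Accumulating E over each segment gives final E = 9.1633.

G0 X-11.50 Y12.00 Z24.25
G1 X-10.29 Y7.50 E0.2906
G1 X-7.00 Y4.21 E0.5808
G1 X-2.50 Y3.00 E0.8714
G1 X2.00 Y4.21 E1.1620
G1 X5.29 Y7.50 E1.4521
G1 X6.23 Y11.00 E1.6781
G1 X29.00 Y11.00 E3.0981
G1 X29.00 Y34.00 E4.5325
G1 X23.00 Y34.00 E4.9066
G1 X23.00 Y40.50 E5.3120
G1 X7.00 Y40.50 E6.3098
G1 X7.00 Y34.00 E6.7152
G1 X3.00 Y34.00 E6.9646
G1 X3.00 Y18.79 E7.9132
G1 X2.00 Y19.79 E8.0013
G1 X-2.50 Y21.00 E8.2919
G1 X-7.00 Y19.79 E8.5825
G1 X-10.29 Y16.50 E8.8727
G1 X-11.50 Y12.00 E9.1633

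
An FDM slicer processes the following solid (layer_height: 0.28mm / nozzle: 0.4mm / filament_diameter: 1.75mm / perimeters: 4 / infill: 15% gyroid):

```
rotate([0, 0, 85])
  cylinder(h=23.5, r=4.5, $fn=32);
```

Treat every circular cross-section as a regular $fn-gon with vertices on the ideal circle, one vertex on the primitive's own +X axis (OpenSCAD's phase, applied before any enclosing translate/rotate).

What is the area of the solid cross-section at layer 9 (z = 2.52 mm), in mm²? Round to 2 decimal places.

63.21 mm²

At z = 2.52 mm: the cylinder: section is a regular 32-gon, circumradius r=4.5 (area = (32/2)·4.500²·sin(360°/32) = 63.21 mm²); (rotated 85° about Z; rotation is an isometry so areas/perimeters/island counts are preserved). Overall, the cross-section is a single solid region. Net area = 63.21 mm².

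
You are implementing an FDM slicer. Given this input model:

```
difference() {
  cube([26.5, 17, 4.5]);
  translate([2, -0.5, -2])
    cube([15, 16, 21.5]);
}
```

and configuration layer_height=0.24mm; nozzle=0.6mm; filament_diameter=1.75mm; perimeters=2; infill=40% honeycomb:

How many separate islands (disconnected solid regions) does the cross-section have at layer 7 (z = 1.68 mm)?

At z = 1.68 mm: the cube is present — its section is the full 26.5×17 rectangle; the cube at (2, -0.5) is present — its section is the full 15×16 rectangle; Subtracting the remaining from the first: starting from the 26.5×17 cube, the 15×16 cube at (2, -0.5) partially overlaps it — only the 232.50 mm² overlap (of its 240.00 mm²) is removed, clipping the outline — 1 connected region. Overall, the cross-section is a single solid region. Island count = 1.

1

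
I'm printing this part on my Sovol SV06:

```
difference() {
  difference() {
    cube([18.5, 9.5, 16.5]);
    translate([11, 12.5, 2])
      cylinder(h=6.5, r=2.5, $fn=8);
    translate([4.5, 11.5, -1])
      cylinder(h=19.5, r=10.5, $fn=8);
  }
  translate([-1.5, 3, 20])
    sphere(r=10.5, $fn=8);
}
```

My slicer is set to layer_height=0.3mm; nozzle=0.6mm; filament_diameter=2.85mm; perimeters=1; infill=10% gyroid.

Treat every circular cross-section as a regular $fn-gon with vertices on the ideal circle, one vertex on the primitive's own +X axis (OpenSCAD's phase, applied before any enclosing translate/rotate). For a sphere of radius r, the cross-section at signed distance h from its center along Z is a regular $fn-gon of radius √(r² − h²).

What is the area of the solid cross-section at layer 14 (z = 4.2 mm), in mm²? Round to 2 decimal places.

At z = 4.2 mm: the cube is present — its section is the full 18.5×9.5 rectangle (area 175.75 mm²); the r=2.5 cylinder at (11, 12.5) gives a regular 8-gon of circumradius 2.5 (constant along its height) (area = (8/2)·2.500²·sin(360°/8) = 17.68 mm²); the cylinder at (4.5, 11.5): section is a regular 8-gon, circumradius r=10.5 (area = (8/2)·10.500²·sin(360°/8) = 311.83 mm²); Subtracting the remaining from the first: starting from the 18.5×9.5 cube (175.75 mm²), the r=2.5 cylinder at (11, 12.5) misses the remaining region (no effect); the r=10.5 cylinder at (4.5, 11.5) partially overlaps it — only the 91.84 mm² overlap (of its 311.83 mm²) is removed, clipping the outline — area = 83.91 mm²; the sphere at (-1.5, 3) does not reach this height (|z−center|=15.800 > r=10.5); Taking the first minus the rest: none of the subtracted shapes is present at this height, so the result so far is unchanged — area = 83.91 mm². Overall, the cross-section is a single solid region. Net area = 83.91 mm².

83.91 mm²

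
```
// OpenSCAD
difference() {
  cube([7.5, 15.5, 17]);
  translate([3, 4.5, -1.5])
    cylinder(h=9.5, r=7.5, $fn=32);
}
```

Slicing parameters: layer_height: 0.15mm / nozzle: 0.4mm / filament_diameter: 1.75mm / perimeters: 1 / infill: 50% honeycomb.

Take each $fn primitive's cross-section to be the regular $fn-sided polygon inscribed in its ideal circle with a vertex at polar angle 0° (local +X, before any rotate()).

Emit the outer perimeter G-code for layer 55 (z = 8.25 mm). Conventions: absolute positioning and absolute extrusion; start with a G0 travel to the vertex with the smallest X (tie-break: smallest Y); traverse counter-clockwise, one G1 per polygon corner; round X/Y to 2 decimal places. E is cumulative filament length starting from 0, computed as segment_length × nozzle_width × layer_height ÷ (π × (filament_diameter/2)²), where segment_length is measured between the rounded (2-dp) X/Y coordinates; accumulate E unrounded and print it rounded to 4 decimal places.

At z = 8.25 mm: the cube (footprint 7.5×15.5) is included at this height; the cylinder at (3, 4.5) is not intersected at this z (z outside [-1.5, 8]); Taking the first minus the rest: none of the subtracted shapes is present at this height, so the 7.5×15.5 cube is unchanged — 1 connected region. The outline is a single polygon with 4 vertices. Extrusion per mm of travel: 0.4 × 0.15 / (π × 0.875²) = 0.024945. Accumulating E over each segment gives final E = 1.1475.

G0 X0.00 Y0.00 Z8.25
G1 X7.50 Y0.00 E0.1871
G1 X7.50 Y15.50 E0.5737
G1 X0.00 Y15.50 E0.7608
G1 X0.00 Y0.00 E1.1475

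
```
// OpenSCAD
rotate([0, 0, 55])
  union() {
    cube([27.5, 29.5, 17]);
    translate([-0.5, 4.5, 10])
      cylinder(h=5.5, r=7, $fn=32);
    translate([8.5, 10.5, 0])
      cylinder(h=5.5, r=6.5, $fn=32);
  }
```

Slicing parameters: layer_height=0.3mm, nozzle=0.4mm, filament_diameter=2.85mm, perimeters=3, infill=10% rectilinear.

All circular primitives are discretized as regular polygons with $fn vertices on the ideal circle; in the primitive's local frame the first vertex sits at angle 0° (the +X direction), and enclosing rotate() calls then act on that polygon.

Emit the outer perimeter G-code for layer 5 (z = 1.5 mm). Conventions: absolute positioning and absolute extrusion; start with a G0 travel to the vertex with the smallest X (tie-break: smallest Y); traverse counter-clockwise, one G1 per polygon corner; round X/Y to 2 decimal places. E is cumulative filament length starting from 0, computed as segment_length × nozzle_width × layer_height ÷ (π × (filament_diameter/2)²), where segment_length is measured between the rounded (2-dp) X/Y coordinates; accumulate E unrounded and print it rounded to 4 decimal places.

At z = 1.5 mm: the cube is present — its section is the full 27.5×29.5 rectangle; the cylinder at (-0.5, 4.5) is not intersected at this z (z outside [10, 15.5]); the cylinder at (8.5, 10.5): section is a regular 32-gon, circumradius r=6.5; Merging all regions: the r=6.5 cylinder at (8.5, 10.5) lies entirely inside the 27.5×29.5 cube, so the union is just the 27.5×29.5 cube — 1 connected region; (whole slice rotated 55° about Z — lengths, areas and connectivity unchanged). The outline is a single polygon with 4 vertices. Extrusion per mm of travel: 0.4 × 0.3 / (π × 1.425²) = 0.018811. Accumulating E over each segment gives final E = 2.1443.

G0 X-24.16 Y16.92 Z1.50
G1 X0.00 Y0.00 E0.5548
G1 X15.77 Y22.53 E1.0721
G1 X-8.39 Y39.45 E1.6270
G1 X-24.16 Y16.92 E2.1443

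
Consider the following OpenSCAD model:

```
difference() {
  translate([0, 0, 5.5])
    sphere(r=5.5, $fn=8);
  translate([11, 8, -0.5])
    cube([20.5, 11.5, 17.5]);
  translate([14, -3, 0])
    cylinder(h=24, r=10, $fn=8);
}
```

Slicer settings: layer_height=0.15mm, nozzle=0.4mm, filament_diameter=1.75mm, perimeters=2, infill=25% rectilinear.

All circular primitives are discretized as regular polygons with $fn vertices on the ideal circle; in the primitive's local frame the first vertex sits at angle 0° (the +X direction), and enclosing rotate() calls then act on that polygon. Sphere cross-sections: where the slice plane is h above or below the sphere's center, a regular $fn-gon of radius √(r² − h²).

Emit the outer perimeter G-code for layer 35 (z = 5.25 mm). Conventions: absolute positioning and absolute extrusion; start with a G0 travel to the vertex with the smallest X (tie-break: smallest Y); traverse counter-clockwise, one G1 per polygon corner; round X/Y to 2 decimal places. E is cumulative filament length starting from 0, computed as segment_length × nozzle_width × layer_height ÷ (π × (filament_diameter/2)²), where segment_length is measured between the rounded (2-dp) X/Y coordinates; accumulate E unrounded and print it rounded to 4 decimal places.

At z = 5.25 mm: the r=5.5 sphere slices to a regular 8-gon of circumradius 5.494 (√(r²−h²) with h=0.25 from center); the 20.5×11.5 cube at (11, 8) contributes its full rectangle; the r=10 cylinder at (14, -3) gives a regular 8-gon of circumradius 10 (constant along its height); After the difference (first − rest): starting from the r=5.5 sphere, the 20.5×11.5 cube at (11, 8) misses the remaining region (no effect); the r=10 cylinder at (14, -3) partially overlaps it — only the 0.83 mm² overlap (of its 282.84 mm²) is removed, clipping the outline — 1 connected region. The outline is a single polygon with 10 vertices. Extrusion per mm of travel: 0.4 × 0.15 / (π × 0.875²) = 0.024945. Accumulating E over each segment gives final E = 0.8396.

G0 X-5.49 Y0.00 Z5.25
G1 X-3.89 Y-3.89 E0.1049
G1 X0.00 Y-5.49 E0.2098
G1 X3.89 Y-3.89 E0.3148
G1 X4.13 Y-3.30 E0.3307
G1 X4.00 Y-3.00 E0.3388
G1 X5.37 Y0.30 E0.4279
G1 X3.89 Y3.89 E0.5248
G1 X0.00 Y5.49 E0.6297
G1 X-3.89 Y3.89 E0.7347
G1 X-5.49 Y0.00 E0.8396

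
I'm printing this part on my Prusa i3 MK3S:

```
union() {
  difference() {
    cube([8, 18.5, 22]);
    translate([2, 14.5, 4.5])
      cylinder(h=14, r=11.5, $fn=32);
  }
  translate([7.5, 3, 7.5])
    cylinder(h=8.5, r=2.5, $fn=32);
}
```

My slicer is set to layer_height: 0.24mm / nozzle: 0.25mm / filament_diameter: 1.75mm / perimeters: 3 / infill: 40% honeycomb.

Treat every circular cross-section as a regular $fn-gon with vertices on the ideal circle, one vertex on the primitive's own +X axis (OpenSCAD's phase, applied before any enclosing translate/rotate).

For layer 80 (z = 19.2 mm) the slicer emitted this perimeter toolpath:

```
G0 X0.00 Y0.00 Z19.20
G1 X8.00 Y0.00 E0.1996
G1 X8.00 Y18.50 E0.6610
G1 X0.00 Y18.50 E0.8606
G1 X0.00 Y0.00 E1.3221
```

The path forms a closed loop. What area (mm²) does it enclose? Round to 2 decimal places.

Apply the shoelace formula to the sequence of (X, Y) vertices; enclosed area = 148.00 mm².

148.00 mm²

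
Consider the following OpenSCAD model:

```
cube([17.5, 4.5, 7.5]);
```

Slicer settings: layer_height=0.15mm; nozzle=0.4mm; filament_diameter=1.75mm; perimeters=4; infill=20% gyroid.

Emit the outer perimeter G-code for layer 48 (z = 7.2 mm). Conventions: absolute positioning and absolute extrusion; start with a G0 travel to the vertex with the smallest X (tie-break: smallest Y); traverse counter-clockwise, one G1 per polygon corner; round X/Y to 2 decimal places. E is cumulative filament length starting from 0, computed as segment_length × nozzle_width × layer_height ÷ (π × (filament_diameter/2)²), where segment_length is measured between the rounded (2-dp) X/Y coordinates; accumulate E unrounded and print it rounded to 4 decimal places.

At z = 7.2 mm: the 17.5×4.5 cube contributes its full rectangle. The outline is a single polygon with 4 vertices. Extrusion per mm of travel: 0.4 × 0.15 / (π × 0.875²) = 0.024945. Accumulating E over each segment gives final E = 1.0976.

G0 X0.00 Y0.00 Z7.20
G1 X17.50 Y0.00 E0.4365
G1 X17.50 Y4.50 E0.5488
G1 X0.00 Y4.50 E0.9853
G1 X0.00 Y0.00 E1.0976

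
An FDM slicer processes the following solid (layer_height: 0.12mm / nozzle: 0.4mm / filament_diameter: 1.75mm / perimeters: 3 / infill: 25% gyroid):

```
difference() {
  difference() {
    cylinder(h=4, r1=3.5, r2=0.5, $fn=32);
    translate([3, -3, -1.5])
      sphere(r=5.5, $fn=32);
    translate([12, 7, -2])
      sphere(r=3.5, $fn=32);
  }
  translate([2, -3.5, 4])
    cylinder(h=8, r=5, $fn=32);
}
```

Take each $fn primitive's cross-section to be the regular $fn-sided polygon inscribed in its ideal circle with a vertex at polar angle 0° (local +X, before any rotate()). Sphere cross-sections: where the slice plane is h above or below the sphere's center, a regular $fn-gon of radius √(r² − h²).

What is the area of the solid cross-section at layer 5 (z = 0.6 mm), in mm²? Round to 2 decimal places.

11.47 mm²

At z = 0.6 mm: the cone: at t=0.150 of its height the radius interpolates to r₁+(r₂−r₁)t = 3.050, giving a regular 32-gon of that circumradius (area = (32/2)·3.050²·sin(360°/32) = 29.04 mm²); the r=5.5 sphere at (3, -3) slices to a regular 32-gon of circumradius 5.083 (√(r²−h²) with h=2.1 from center) (area = (32/2)·5.083²·sin(360°/32) = 80.66 mm²); the r=3.5 sphere at (12, 7) contributes a regular 32-gon of circumradius √(3.5²−2.6²) = 2.343 (area = (32/2)·2.343²·sin(360°/32) = 17.14 mm²); After the difference (first − rest): starting from the cone (29.04 mm²), the r=5.5 sphere at (3, -3) partially overlaps it — only the 17.57 mm² overlap (of its 80.66 mm²) is removed, clipping the outline; the r=3.5 sphere at (12, 7) misses the remaining region (no effect) — area = 11.47 mm²; the cylinder at (2, -3.5) does not reach this height (z outside [4, 12]); After the difference (first − rest): none of the subtracted shapes is present at this height, so that combined region is unchanged — area = 11.47 mm². Overall, the cross-section is a single solid region. Net area = 11.47 mm².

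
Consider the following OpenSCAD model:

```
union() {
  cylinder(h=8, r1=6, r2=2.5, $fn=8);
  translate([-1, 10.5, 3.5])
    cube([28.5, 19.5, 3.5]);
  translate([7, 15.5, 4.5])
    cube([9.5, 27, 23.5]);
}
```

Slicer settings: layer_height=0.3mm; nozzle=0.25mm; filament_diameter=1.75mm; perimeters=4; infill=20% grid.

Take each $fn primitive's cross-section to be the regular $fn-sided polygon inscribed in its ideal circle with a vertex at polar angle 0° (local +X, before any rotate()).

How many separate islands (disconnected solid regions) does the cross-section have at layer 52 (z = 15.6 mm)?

At z = 15.6 mm: the cone is not intersected at this z (z outside [0, 8]); the cube at (-1, 10.5) does not reach this height (z outside [3.5, 7]); the 9.5×27 cube at (7, 15.5) contributes its full rectangle; Merging all regions: only the 9.5×27 cube at (7, 15.5) is present, so the union is just that shape — 1 connected region. Overall, the cross-section is a single solid region. Island count = 1.

1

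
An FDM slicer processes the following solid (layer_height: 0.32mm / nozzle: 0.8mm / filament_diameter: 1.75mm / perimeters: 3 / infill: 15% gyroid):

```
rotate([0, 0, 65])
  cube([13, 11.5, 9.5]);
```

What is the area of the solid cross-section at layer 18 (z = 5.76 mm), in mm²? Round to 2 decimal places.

At z = 5.76 mm: the 13×11.5 cube contributes its full rectangle (area 149.50 mm²); (whole slice rotated 65° about Z — lengths, areas and connectivity unchanged). Overall, the cross-section is a single solid region. Net area = 149.50 mm².

149.50 mm²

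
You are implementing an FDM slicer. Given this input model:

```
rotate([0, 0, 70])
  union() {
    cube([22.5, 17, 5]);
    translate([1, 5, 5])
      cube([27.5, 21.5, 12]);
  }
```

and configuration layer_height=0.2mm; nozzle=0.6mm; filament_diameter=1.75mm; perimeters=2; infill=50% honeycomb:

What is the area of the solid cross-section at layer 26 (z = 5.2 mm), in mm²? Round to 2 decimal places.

591.25 mm²

At z = 5.2 mm: the cube is absent (z outside [0, 5]); the cube at (1, 5) (footprint 27.5×21.5) is included at this height (area 591.25 mm²); Taking the union: only the 27.5×21.5 cube at (1, 5) is present, so the union is just that shape — area = 591.25 mm²; (rotated 70° about Z; rotation is an isometry so areas/perimeters/island counts are preserved). Overall, the cross-section is a single solid region. Net area = 591.25 mm².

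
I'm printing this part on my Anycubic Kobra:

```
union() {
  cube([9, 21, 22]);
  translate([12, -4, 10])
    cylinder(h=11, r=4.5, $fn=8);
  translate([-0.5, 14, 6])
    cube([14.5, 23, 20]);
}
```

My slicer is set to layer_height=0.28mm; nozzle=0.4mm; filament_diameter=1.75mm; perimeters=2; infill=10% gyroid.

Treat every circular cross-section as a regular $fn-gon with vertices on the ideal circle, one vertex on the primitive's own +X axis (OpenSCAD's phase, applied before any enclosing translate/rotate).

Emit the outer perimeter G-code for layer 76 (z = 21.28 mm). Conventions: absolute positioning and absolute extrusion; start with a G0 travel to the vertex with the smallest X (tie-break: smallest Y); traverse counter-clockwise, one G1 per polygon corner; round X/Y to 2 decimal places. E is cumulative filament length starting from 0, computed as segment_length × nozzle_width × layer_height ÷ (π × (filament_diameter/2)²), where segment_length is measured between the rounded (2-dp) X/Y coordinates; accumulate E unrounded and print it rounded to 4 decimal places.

G0 X-0.50 Y14.00 Z21.28
G1 X0.00 Y14.00 E0.0233
G1 X0.00 Y0.00 E0.6752
G1 X9.00 Y0.00 E1.0943
G1 X9.00 Y14.00 E1.7462
G1 X14.00 Y14.00 E1.9790
G1 X14.00 Y37.00 E3.0500
G1 X-0.50 Y37.00 E3.7251
G1 X-0.50 Y14.00 E4.7961

At z = 21.28 mm: the cube (footprint 9×21) is included at this height; the cylinder at (12, -4) is absent (z outside [10, 21]); the 14.5×23 cube at (-0.5, 14) contributes its full rectangle; Combining (union): the regions partially overlap (shared area 63.00 mm²), so overlapping operands fuse into one piece — 1 connected region. The outline is a single polygon with 8 vertices. Extrusion per mm of travel: 0.4 × 0.28 / (π × 0.875²) = 0.046564. Accumulating E over each segment gives final E = 4.7961.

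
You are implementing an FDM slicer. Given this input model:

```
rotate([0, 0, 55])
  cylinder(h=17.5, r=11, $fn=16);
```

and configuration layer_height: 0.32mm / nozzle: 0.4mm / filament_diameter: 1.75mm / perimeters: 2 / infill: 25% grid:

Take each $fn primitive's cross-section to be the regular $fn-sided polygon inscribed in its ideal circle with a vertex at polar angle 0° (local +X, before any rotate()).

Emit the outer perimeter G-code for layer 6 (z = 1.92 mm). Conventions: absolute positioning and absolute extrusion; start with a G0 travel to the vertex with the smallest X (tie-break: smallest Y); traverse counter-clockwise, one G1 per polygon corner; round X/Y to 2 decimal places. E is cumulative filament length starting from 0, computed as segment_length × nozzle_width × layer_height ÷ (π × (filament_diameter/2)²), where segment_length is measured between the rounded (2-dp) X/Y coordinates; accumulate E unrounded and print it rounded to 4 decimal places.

At z = 1.92 mm: the r=11 cylinder gives a regular 16-gon of circumradius 11 (constant along its height); (whole slice rotated 55° about Z — lengths, areas and connectivity unchanged). The outline is a single polygon with 16 vertices. Extrusion per mm of travel: 0.4 × 0.32 / (π × 0.875²) = 0.053216. Accumulating E over each segment gives final E = 3.6544.

G0 X-10.83 Y-1.91 Z1.92
G1 X-9.28 Y-5.91 E0.2283
G1 X-6.31 Y-9.01 E0.4568
G1 X-2.38 Y-10.74 E0.6853
G1 X1.91 Y-10.83 E0.9136
G1 X5.91 Y-9.28 E1.1419
G1 X9.01 Y-6.31 E1.3704
G1 X10.74 Y-2.38 E1.5989
G1 X10.83 Y1.91 E1.8272
G1 X9.28 Y5.91 E2.0555
G1 X6.31 Y9.01 E2.2840
G1 X2.38 Y10.74 E2.5125
G1 X-1.91 Y10.83 E2.7408
G1 X-5.91 Y9.28 E2.9691
G1 X-9.01 Y6.31 E3.1976
G1 X-10.74 Y2.38 E3.4261
G1 X-10.83 Y-1.91 E3.6544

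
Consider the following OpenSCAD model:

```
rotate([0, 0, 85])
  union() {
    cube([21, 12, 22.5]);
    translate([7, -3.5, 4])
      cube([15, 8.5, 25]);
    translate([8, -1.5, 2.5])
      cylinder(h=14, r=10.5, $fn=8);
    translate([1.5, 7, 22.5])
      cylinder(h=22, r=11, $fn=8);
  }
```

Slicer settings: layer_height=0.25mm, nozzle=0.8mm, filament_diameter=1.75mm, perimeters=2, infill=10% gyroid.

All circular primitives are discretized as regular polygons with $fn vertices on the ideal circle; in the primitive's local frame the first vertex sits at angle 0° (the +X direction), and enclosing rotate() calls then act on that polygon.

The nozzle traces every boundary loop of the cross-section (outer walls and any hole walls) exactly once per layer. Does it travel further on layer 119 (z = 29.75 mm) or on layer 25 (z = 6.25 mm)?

layer 25 (z = 6.25 mm)

Layer 119 (z = 29.75): the cube does not reach this height (z outside [0, 22.5]); the cube at (7, -3.5) is not intersected at this z (z outside [4, 29]); the cylinder at (8, -1.5) does not reach this height (z outside [2.5, 16.5]); the r=11 cylinder at (1.5, 7) gives a regular 8-gon of circumradius 11 (constant along its height) (perimeter = 2·8·11.000·sin(180°/8) = 67.35 mm); Taking the union: only the r=11 cylinder at (1.5, 7) is present, so the union is just that shape — boundary = 67.35 mm; (rotated 85° about Z; rotation is an isometry so areas/perimeters/island counts are preserved). So its perimeter = 67.35 mm. Layer 25 (z = 6.25): the cube (footprint 21×12) is included at this height (perimeter 66.00 mm); the 15×8.5 cube at (7, -3.5) contributes its full rectangle (perimeter 47.00 mm); the r=10.5 cylinder at (8, -1.5) contributes a regular 8-gon of circumradius 10.5 (perimeter = 2·8·10.500·sin(180°/8) = 64.29 mm); the cylinder at (1.5, 7) does not reach this height (z outside [22.5, 44.5]); Taking the union: the regions partially overlap (shared area 230.04 mm²), so the edge portions inside another operand are dropped and the merged outline is re-measured after clipping — boundary = 85.81 mm; (whole slice rotated 85° about Z — lengths, areas and connectivity unchanged). So its perimeter = 85.81 mm. Layer 25 is larger (85.81 vs 67.35 mm).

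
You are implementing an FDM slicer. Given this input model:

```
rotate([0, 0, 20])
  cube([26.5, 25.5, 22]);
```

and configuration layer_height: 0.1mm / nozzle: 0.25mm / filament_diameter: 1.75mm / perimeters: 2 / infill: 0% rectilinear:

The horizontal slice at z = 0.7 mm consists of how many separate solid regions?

1

At z = 0.7 mm: the cube is present — its section is the full 26.5×25.5 rectangle; (rotated 20° about Z; rotation is an isometry so areas/perimeters/island counts are preserved). The result has 1 disconnected region.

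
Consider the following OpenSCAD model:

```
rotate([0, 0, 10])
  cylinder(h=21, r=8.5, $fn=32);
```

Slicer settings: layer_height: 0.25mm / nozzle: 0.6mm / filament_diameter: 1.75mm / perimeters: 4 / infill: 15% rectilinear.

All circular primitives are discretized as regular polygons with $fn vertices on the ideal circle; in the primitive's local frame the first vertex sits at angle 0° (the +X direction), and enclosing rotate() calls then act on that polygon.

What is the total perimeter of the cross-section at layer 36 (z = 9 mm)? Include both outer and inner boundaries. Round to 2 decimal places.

53.32 mm

At z = 9 mm: the r=8.5 cylinder contributes a regular 32-gon of circumradius 8.5 (perimeter = 2·32·8.500·sin(180°/32) = 53.32 mm); (whole slice rotated 10° about Z — lengths, areas and connectivity unchanged). Overall, the cross-section is a single solid region. Total boundary length (outer) = 53.32 mm.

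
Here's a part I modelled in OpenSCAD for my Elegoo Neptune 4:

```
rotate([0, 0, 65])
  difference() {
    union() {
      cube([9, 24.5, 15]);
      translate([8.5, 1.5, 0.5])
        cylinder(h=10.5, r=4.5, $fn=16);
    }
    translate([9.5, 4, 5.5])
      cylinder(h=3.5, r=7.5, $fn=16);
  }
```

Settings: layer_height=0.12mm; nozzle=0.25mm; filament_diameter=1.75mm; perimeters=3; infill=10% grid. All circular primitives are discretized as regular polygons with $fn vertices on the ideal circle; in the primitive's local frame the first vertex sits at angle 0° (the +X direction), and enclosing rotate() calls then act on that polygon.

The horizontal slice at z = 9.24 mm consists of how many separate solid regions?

1

At z = 9.24 mm: the cube (footprint 9×24.5) is included at this height; the r=4.5 cylinder at (8.5, 1.5) contributes a regular 16-gon of circumradius 4.5; Combining (union): the regions partially overlap (shared area 25.00 mm²), so overlapping operands fuse into one piece — 1 connected region; the cylinder at (9.5, 4) is absent (z outside [5.5, 9]); Taking the first minus the rest: none of the subtracted shapes is present at this height, so the result so far is unchanged — 1 connected region; (rotated 65° about Z; rotation is an isometry so areas/perimeters/island counts are preserved). The result has 1 disconnected region.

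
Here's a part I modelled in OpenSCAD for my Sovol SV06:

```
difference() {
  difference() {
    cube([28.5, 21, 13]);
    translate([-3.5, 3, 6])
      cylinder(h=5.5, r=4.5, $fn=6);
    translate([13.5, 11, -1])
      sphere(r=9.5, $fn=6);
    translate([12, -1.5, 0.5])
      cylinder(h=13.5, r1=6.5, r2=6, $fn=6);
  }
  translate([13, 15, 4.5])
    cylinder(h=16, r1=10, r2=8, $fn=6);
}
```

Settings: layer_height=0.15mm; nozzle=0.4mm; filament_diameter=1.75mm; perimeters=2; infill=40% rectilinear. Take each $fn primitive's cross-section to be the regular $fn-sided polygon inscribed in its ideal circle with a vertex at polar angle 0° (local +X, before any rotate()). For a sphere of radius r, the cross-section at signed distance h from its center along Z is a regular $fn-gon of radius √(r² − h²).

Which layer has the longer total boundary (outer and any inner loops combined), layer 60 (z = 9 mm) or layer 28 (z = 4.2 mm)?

Layer 60 (z = 9): the cube (footprint 28.5×21) is included at this height (perimeter 99.00 mm); the r=4.5 cylinder at (-3.5, 3) contributes a regular 6-gon of circumradius 4.5 (perimeter = 2·6·4.500·sin(180°/6) = 27.00 mm); the sphere at (13.5, 11) does not reach this height (|z−center|=10.000 > r=9.5); the cone at (12, -1.5) (r1=6.5→r2=6) has section circumradius 6.185 here — a regular 6-gon (perimeter = 2·6·6.185·sin(180°/6) = 37.11 mm); Subtracting the remaining from the first: starting from the 28.5×21 cube, the r=4.5 cylinder at (-3.5, 3) partially overlaps it — only the 1.73 mm² overlap (of its 52.61 mm²) is removed, clipping the outline; the cone at (12, -1.5) partially overlaps it — only the 32.44 mm² overlap (of its 99.39 mm²) is removed, clipping the outline — boundary = 103.99 mm; the cone at (13, 15) (r1=10→r2=8) has section circumradius 9.438 here — a regular 6-gon (perimeter = 2·6·9.438·sin(180°/6) = 56.62 mm); After the difference (first − rest): starting from that combined region, the cone at (13, 15) partially overlaps it — only the 208.17 mm² overlap (of its 231.40 mm²) is removed, clipping the outline — boundary = 134.21 mm. So its perimeter = 134.21 mm. Layer 28 (z = 4.2): the 28.5×21 cube contributes its full rectangle (perimeter 99.00 mm); the cylinder at (-3.5, 3) is absent (z outside [6, 11.5]); the r=9.5 sphere at (13.5, 11) slices to a regular 6-gon of circumradius 7.950 (√(r²−h²) with h=5.2 from center) (perimeter = 2·6·7.950·sin(180°/6) = 47.70 mm); the cone at (12, -1.5): at t=0.274 of its height the radius interpolates to r₁+(r₂−r₁)t = 6.363, giving a regular 6-gon of that circumradius (perimeter = 2·6·6.363·sin(180°/6) = 38.18 mm); Taking the first minus the rest: starting from the 28.5×21 cube, the r=9.5 sphere at (13.5, 11) lies wholly inside it (removes its full 164.22 mm² and its 47.70 mm outline becomes a hole wall); the cone at (12, -1.5) partially overlaps it — only the 34.80 mm² overlap (of its 105.19 mm²) is removed, clipping the outline — boundary (outer + 1 inner loop) = 151.33 mm; the cone at (13, 15) does not reach this height (z outside [4.5, 20.5]); Taking the first minus the rest: none of the subtracted shapes is present at this height, so that combined region is unchanged — boundary (outer + 1 inner loop) = 151.33 mm. So its perimeter = 151.33 mm. Layer 28 is larger (151.33 vs 134.21 mm).

layer 28 (z = 4.2 mm)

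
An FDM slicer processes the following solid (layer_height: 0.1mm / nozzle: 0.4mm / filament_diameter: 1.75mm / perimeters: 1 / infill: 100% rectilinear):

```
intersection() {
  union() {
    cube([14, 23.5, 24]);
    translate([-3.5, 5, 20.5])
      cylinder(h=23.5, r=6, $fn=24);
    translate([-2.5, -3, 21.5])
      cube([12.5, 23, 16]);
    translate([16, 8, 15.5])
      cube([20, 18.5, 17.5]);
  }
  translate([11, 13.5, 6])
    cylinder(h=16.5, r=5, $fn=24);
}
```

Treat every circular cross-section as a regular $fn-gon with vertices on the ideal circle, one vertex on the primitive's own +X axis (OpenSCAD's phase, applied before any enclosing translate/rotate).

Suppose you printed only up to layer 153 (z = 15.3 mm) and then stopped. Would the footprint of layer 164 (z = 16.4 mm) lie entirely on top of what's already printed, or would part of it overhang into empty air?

Compare the two slices. At z = 15.3: the cube (footprint 14×23.5) is included at this height (area 329.00 mm²); the cylinder at (-3.5, 5) is absent (z outside [20.5, 44]); the cube at (-2.5, -3) does not reach this height (z outside [21.5, 37.5]); the cube at (16, 8) is not intersected at this z (z outside [15.5, 33]); Combining (union): only the 14×23.5 cube is present, so the union is just that shape — area = 329.00 mm²; the r=5 cylinder at (11, 13.5) gives a regular 24-gon of circumradius 5 (constant along its height) (area = (24/2)·5.000²·sin(360°/24) = 77.65 mm²); After intersecting: the r=5 cylinder at (11, 13.5) partially overlaps the result so far; clipping to the common part keeps 66.73 mm² — area = 66.73 mm². At z = 16.4: the cube is present — its section is the full 14×23.5 rectangle (area 329.00 mm²); the cylinder at (-3.5, 5) does not reach this height (z outside [20.5, 44]); the cube at (-2.5, -3) is absent (z outside [21.5, 37.5]); the 20×18.5 cube at (16, 8) contributes its full rectangle (area 370.00 mm²); Taking the union: the 2 present regions are separate (no shared area or edge), so areas and boundary lengths simply add and each stays a separate island — area = 699.00 mm²; the r=5 cylinder at (11, 13.5) gives a regular 24-gon of circumradius 5 (constant along its height) (area = (24/2)·5.000²·sin(360°/24) = 77.65 mm²); Keeping only the common overlap: the r=5 cylinder at (11, 13.5) partially overlaps the result so far; clipping to the common part keeps 66.73 mm² — area = 66.73 mm². Checking containment: the cross-section at z = 16.4 is a subset of the cross-section at z = 15.3.

entirely on top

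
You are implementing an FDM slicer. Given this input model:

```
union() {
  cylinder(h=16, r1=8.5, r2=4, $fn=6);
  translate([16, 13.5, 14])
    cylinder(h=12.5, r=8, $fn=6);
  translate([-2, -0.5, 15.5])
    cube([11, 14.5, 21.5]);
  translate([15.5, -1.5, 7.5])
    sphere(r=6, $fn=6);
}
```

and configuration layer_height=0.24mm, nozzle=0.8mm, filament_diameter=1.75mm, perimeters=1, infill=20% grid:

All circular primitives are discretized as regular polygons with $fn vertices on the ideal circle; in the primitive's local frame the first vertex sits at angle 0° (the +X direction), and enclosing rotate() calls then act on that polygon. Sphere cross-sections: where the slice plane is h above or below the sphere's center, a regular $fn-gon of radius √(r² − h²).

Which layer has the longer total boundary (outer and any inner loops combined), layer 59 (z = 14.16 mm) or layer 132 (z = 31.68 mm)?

layer 59 (z = 14.16 mm)

Layer 59 (z = 14.16): the cone contributes a regular 6-gon of circumradius 4.518 (interpolated between r1=8.5 and r2=4 at t=0.885) (perimeter = 2·6·4.518·sin(180°/6) = 27.10 mm); the r=8 cylinder at (16, 13.5) gives a regular 6-gon of circumradius 8 (constant along its height) (perimeter = 2·6·8.000·sin(180°/6) = 48.00 mm); the cube at (-2, -0.5) is absent (z outside [15.5, 37]); the sphere at (15.5, -1.5) is not intersected at this z (|z−center|=6.660 > r=6); Combining (union): the 2 present regions are separate (no shared area or edge), so areas and boundary lengths simply add and each stays a separate island — boundary = 75.10 mm. So its perimeter = 75.10 mm. Layer 132 (z = 31.68): the cone is absent (z outside [0, 16]); the cylinder at (16, 13.5) is absent (z outside [14, 26.5]); the cube at (-2, -0.5) (footprint 11×14.5) is included at this height (perimeter 51.00 mm); the sphere at (15.5, -1.5) does not reach this height (|z−center|=24.180 > r=6); Combining (union): only the 11×14.5 cube at (-2, -0.5) is present, so the union is just that shape — boundary = 51.00 mm. So its perimeter = 51.00 mm. Layer 59 is larger (75.10 vs 51.00 mm).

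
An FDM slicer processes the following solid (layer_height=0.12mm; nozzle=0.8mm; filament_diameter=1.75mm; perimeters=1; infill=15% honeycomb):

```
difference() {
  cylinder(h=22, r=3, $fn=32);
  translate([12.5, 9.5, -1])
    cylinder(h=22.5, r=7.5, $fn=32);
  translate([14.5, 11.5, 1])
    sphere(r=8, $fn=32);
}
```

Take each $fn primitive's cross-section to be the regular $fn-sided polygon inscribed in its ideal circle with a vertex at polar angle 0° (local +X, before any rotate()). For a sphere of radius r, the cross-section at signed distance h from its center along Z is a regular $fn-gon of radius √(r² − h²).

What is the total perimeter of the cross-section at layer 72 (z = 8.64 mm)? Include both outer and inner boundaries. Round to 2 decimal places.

At z = 8.64 mm: the cylinder: section is a regular 32-gon, circumradius r=3 (perimeter = 2·32·3.000·sin(180°/32) = 18.82 mm); the cylinder at (12.5, 9.5): section is a regular 32-gon, circumradius r=7.5 (perimeter = 2·32·7.500·sin(180°/32) = 47.05 mm); the r=8 sphere at (14.5, 11.5) slices to a regular 32-gon of circumradius 2.373 (√(r²−h²) with h=7.64 from center) (perimeter = 2·32·2.373·sin(180°/32) = 14.89 mm); Taking the first minus the rest: starting from the r=3 cylinder, the r=7.5 cylinder at (12.5, 9.5) misses the remaining region (no effect); the r=8 sphere at (14.5, 11.5) misses the remaining region (no effect) — boundary = 18.82 mm. Overall, the cross-section is a single solid region. Total boundary length (outer) = 18.82 mm.

18.82 mm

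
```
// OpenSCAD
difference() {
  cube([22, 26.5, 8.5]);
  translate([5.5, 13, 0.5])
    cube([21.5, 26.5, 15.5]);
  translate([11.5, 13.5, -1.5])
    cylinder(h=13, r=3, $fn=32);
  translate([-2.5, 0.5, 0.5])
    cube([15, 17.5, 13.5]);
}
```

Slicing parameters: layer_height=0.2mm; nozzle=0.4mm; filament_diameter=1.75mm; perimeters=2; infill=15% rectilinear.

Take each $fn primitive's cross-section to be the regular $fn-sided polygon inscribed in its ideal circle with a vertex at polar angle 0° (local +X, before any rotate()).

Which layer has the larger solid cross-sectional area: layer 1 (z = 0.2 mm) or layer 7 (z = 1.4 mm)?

Layer 1 (z = 0.2): the cube (footprint 22×26.5) is included at this height (area 583.00 mm²); the cube at (5.5, 13) does not reach this height (z outside [0.5, 16]); the r=3 cylinder at (11.5, 13.5) gives a regular 32-gon of circumradius 3 (constant along its height) (area = (32/2)·3.000²·sin(360°/32) = 28.09 mm²); the cube at (-2.5, 0.5) is absent (z outside [0.5, 14]); After the difference (first − rest): starting from the 22×26.5 cube (583.00 mm²), the r=3 cylinder at (11.5, 13.5) lies wholly inside it (removes its full 28.09 mm² and its 18.82 mm outline becomes a hole wall) — area = 554.91 mm². So its area = 554.91 mm². Layer 7 (z = 1.4): the cube (footprint 22×26.5) is included at this height (area 583.00 mm²); the cube at (5.5, 13) (footprint 21.5×26.5) is included at this height (area 569.75 mm²); the cylinder at (11.5, 13.5): section is a regular 32-gon, circumradius r=3 (area = (32/2)·3.000²·sin(360°/32) = 28.09 mm²); the 15×17.5 cube at (-2.5, 0.5) contributes its full rectangle (area 262.50 mm²); Subtracting the remaining from the first: starting from the 22×26.5 cube (583.00 mm²), the 21.5×26.5 cube at (5.5, 13) partially overlaps it — only the 222.75 mm² overlap (of its 569.75 mm²) is removed, clipping the outline; the r=3 cylinder at (11.5, 13.5) partially overlaps it — only the 11.07 mm² overlap (of its 28.09 mm²) is removed, clipping the outline; the 15×17.5 cube at (-2.5, 0.5) partially overlaps it — only the 175.78 mm² overlap (of its 262.50 mm²) is removed, clipping the outline — area = 173.40 mm². So its area = 173.40 mm². Layer 1 is larger (554.91 vs 173.40 mm²).

layer 1 (z = 0.2 mm)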